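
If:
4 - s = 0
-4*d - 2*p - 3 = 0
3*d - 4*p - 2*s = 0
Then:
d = 2/11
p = -41/22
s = 4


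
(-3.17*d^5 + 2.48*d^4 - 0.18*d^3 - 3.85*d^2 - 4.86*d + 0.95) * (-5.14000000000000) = 16.2938*d^5 - 12.7472*d^4 + 0.9252*d^3 + 19.789*d^2 + 24.9804*d - 4.883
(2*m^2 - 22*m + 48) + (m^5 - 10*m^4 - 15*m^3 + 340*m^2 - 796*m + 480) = m^5 - 10*m^4 - 15*m^3 + 342*m^2 - 818*m + 528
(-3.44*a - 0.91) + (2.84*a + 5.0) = 4.09 - 0.6*a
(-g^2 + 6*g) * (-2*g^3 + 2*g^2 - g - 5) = 2*g^5 - 14*g^4 + 13*g^3 - g^2 - 30*g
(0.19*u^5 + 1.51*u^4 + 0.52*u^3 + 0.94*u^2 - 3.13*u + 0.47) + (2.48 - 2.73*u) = 0.19*u^5 + 1.51*u^4 + 0.52*u^3 + 0.94*u^2 - 5.86*u + 2.95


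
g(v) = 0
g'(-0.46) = 0.00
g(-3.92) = 0.00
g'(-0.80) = 0.00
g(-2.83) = 0.00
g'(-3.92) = 0.00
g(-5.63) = 0.00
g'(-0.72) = 0.00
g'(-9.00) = 0.00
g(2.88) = 0.00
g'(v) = 0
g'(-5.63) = 0.00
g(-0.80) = 0.00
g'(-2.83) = 0.00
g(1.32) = 0.00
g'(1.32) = 0.00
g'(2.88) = 0.00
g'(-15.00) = 0.00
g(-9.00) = 0.00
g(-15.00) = 0.00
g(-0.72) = 0.00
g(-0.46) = 0.00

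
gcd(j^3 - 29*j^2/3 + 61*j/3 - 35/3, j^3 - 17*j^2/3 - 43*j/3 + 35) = j^2 - 26*j/3 + 35/3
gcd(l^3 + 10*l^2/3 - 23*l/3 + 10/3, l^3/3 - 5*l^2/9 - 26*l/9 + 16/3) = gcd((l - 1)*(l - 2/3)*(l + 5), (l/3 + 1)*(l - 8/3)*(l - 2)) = 1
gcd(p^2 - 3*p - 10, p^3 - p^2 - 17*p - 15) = p - 5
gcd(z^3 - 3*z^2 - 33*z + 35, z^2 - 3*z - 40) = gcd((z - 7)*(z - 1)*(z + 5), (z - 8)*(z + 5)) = z + 5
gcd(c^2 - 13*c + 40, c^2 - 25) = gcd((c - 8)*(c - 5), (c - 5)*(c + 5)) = c - 5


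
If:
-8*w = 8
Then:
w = -1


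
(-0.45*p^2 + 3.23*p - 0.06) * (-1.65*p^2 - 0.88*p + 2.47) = 0.7425*p^4 - 4.9335*p^3 - 3.8549*p^2 + 8.0309*p - 0.1482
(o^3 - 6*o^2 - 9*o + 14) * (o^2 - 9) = o^5 - 6*o^4 - 18*o^3 + 68*o^2 + 81*o - 126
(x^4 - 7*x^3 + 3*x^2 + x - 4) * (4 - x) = -x^5 + 11*x^4 - 31*x^3 + 11*x^2 + 8*x - 16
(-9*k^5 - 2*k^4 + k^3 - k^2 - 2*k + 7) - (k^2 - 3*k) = -9*k^5 - 2*k^4 + k^3 - 2*k^2 + k + 7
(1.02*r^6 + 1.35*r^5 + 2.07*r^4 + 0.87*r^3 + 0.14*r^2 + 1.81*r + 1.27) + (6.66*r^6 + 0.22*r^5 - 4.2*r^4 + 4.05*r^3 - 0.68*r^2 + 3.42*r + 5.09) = 7.68*r^6 + 1.57*r^5 - 2.13*r^4 + 4.92*r^3 - 0.54*r^2 + 5.23*r + 6.36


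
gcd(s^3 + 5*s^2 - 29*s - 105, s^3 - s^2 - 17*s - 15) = s^2 - 2*s - 15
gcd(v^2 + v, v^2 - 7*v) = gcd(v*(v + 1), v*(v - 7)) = v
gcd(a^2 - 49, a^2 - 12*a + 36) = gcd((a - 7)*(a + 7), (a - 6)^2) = 1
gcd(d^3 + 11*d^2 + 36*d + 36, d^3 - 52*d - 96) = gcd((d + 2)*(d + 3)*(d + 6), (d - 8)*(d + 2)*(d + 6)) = d^2 + 8*d + 12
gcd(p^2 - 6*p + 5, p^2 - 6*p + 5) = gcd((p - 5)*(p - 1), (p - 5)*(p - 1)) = p^2 - 6*p + 5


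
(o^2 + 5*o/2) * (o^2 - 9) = o^4 + 5*o^3/2 - 9*o^2 - 45*o/2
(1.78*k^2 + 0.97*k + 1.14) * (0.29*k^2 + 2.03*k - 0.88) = 0.5162*k^4 + 3.8947*k^3 + 0.7333*k^2 + 1.4606*k - 1.0032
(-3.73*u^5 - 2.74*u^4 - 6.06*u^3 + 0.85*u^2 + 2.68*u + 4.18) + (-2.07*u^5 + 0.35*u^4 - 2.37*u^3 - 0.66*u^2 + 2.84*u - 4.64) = -5.8*u^5 - 2.39*u^4 - 8.43*u^3 + 0.19*u^2 + 5.52*u - 0.46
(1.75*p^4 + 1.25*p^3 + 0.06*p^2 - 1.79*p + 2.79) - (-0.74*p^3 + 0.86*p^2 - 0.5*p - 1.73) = 1.75*p^4 + 1.99*p^3 - 0.8*p^2 - 1.29*p + 4.52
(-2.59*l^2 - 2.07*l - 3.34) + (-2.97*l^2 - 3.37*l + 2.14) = -5.56*l^2 - 5.44*l - 1.2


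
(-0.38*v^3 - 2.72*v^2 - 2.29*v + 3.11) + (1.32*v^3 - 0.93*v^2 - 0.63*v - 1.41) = 0.94*v^3 - 3.65*v^2 - 2.92*v + 1.7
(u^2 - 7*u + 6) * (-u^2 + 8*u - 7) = -u^4 + 15*u^3 - 69*u^2 + 97*u - 42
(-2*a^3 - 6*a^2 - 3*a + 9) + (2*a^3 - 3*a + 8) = -6*a^2 - 6*a + 17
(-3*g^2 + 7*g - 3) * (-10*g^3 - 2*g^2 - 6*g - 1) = 30*g^5 - 64*g^4 + 34*g^3 - 33*g^2 + 11*g + 3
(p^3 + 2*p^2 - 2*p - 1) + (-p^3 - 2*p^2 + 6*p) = 4*p - 1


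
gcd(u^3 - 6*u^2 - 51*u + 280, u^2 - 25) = u - 5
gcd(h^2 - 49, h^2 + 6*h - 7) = h + 7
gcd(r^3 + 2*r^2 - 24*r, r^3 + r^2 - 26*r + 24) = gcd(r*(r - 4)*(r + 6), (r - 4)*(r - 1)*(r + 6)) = r^2 + 2*r - 24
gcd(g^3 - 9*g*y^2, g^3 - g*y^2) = g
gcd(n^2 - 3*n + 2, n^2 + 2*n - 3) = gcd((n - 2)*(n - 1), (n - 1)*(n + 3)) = n - 1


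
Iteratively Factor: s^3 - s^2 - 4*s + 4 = (s + 2)*(s^2 - 3*s + 2) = (s - 1)*(s + 2)*(s - 2)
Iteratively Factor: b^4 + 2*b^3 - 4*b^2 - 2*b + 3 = (b + 1)*(b^3 + b^2 - 5*b + 3) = (b + 1)*(b + 3)*(b^2 - 2*b + 1) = (b - 1)*(b + 1)*(b + 3)*(b - 1)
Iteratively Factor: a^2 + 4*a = (a)*(a + 4)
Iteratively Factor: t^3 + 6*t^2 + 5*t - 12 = (t + 3)*(t^2 + 3*t - 4) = (t - 1)*(t + 3)*(t + 4)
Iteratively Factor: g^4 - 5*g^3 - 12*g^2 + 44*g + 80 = (g + 2)*(g^3 - 7*g^2 + 2*g + 40) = (g - 5)*(g + 2)*(g^2 - 2*g - 8) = (g - 5)*(g - 4)*(g + 2)*(g + 2)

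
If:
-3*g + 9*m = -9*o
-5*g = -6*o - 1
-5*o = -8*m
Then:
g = 13/49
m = 5/147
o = 8/147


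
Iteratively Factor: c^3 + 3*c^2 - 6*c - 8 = (c - 2)*(c^2 + 5*c + 4) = (c - 2)*(c + 4)*(c + 1)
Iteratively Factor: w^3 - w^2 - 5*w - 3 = (w - 3)*(w^2 + 2*w + 1) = (w - 3)*(w + 1)*(w + 1)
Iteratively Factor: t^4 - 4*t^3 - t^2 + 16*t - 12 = (t + 2)*(t^3 - 6*t^2 + 11*t - 6) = (t - 1)*(t + 2)*(t^2 - 5*t + 6) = (t - 3)*(t - 1)*(t + 2)*(t - 2)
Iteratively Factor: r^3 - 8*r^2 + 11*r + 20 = (r - 4)*(r^2 - 4*r - 5) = (r - 5)*(r - 4)*(r + 1)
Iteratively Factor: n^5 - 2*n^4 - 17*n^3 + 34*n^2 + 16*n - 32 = (n + 1)*(n^4 - 3*n^3 - 14*n^2 + 48*n - 32) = (n - 2)*(n + 1)*(n^3 - n^2 - 16*n + 16) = (n - 2)*(n - 1)*(n + 1)*(n^2 - 16) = (n - 4)*(n - 2)*(n - 1)*(n + 1)*(n + 4)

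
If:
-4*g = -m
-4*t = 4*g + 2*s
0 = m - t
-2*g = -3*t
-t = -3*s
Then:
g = 0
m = 0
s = 0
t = 0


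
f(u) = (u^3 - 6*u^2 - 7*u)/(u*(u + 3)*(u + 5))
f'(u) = (3*u^2 - 12*u - 7)/(u*(u + 3)*(u + 5)) - (u^3 - 6*u^2 - 7*u)/(u*(u + 3)*(u + 5)^2) - (u^3 - 6*u^2 - 7*u)/(u*(u + 3)^2*(u + 5)) - (u^3 - 6*u^2 - 7*u)/(u^2*(u + 3)*(u + 5))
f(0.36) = -0.50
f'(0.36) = -0.05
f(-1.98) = 2.86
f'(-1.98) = -6.98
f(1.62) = -0.46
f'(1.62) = 0.08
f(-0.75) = -0.20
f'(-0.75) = -0.65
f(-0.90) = -0.09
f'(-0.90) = -0.84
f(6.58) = -0.03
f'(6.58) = 0.07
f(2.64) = -0.37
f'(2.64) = 0.10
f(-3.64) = -32.27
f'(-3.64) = -11.44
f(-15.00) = 2.57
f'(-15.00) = 0.17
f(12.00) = 0.25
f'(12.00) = 0.04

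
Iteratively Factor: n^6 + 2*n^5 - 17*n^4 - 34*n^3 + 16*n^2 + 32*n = (n + 2)*(n^5 - 17*n^3 + 16*n) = (n - 1)*(n + 2)*(n^4 + n^3 - 16*n^2 - 16*n) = (n - 4)*(n - 1)*(n + 2)*(n^3 + 5*n^2 + 4*n) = (n - 4)*(n - 1)*(n + 2)*(n + 4)*(n^2 + n) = n*(n - 4)*(n - 1)*(n + 2)*(n + 4)*(n + 1)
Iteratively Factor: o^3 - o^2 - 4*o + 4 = (o + 2)*(o^2 - 3*o + 2) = (o - 2)*(o + 2)*(o - 1)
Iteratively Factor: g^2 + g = (g)*(g + 1)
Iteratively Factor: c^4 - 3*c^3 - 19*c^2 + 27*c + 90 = (c - 5)*(c^3 + 2*c^2 - 9*c - 18) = (c - 5)*(c - 3)*(c^2 + 5*c + 6) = (c - 5)*(c - 3)*(c + 2)*(c + 3)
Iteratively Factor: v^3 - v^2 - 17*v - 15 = (v + 3)*(v^2 - 4*v - 5) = (v - 5)*(v + 3)*(v + 1)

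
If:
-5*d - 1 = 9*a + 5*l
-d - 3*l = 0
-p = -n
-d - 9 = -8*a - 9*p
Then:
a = 87/107 - 90*p/107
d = 243*p/107 - 267/107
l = 89/107 - 81*p/107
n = p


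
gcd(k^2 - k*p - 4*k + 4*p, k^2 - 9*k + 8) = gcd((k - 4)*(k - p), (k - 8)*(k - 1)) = 1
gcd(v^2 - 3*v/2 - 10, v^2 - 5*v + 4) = v - 4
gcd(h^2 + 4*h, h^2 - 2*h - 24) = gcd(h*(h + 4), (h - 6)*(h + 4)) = h + 4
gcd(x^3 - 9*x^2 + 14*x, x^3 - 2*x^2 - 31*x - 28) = x - 7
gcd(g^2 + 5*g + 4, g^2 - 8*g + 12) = 1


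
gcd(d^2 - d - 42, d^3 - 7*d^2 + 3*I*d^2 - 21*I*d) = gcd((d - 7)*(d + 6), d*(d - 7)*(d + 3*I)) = d - 7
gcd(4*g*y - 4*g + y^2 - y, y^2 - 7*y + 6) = y - 1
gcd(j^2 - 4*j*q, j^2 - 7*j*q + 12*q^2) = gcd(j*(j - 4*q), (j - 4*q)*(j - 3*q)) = -j + 4*q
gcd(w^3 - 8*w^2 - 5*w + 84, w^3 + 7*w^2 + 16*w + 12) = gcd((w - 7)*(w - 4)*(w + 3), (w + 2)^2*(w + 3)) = w + 3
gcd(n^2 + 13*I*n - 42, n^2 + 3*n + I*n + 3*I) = 1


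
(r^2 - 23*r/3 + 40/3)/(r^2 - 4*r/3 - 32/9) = 3*(r - 5)/(3*r + 4)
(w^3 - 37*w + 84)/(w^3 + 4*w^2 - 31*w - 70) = (w^2 - 7*w + 12)/(w^2 - 3*w - 10)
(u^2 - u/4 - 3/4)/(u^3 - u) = (u + 3/4)/(u*(u + 1))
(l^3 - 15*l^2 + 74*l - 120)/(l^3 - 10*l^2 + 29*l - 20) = (l - 6)/(l - 1)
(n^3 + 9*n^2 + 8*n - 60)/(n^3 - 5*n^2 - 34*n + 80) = (n + 6)/(n - 8)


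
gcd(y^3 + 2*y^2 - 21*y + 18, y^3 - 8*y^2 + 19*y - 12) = y^2 - 4*y + 3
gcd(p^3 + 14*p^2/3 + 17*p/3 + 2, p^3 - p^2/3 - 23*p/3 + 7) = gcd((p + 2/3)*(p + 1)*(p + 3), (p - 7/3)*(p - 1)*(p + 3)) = p + 3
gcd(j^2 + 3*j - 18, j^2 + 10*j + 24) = j + 6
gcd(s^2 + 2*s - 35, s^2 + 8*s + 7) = s + 7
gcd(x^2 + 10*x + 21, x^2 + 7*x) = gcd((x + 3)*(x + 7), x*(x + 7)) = x + 7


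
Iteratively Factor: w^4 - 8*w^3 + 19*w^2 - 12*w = (w - 3)*(w^3 - 5*w^2 + 4*w) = (w - 3)*(w - 1)*(w^2 - 4*w) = w*(w - 3)*(w - 1)*(w - 4)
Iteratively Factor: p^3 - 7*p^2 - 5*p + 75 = (p - 5)*(p^2 - 2*p - 15) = (p - 5)*(p + 3)*(p - 5)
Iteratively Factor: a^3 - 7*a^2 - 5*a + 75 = (a - 5)*(a^2 - 2*a - 15) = (a - 5)^2*(a + 3)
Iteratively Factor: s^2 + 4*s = (s + 4)*(s)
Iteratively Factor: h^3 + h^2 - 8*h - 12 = (h + 2)*(h^2 - h - 6) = (h + 2)^2*(h - 3)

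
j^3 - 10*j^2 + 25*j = j*(j - 5)^2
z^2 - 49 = (z - 7)*(z + 7)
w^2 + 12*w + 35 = (w + 5)*(w + 7)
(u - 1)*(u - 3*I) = u^2 - u - 3*I*u + 3*I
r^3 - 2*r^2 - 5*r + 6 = (r - 3)*(r - 1)*(r + 2)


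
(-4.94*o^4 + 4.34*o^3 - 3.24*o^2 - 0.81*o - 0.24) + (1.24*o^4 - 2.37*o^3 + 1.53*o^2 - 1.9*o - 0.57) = -3.7*o^4 + 1.97*o^3 - 1.71*o^2 - 2.71*o - 0.81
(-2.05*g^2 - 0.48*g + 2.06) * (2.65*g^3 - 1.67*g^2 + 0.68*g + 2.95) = -5.4325*g^5 + 2.1515*g^4 + 4.8666*g^3 - 9.8141*g^2 - 0.0151999999999999*g + 6.077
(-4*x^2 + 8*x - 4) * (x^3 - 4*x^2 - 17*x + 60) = -4*x^5 + 24*x^4 + 32*x^3 - 360*x^2 + 548*x - 240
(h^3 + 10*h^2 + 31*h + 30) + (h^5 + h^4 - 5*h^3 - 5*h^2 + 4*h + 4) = h^5 + h^4 - 4*h^3 + 5*h^2 + 35*h + 34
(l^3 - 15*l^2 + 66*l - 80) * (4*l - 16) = 4*l^4 - 76*l^3 + 504*l^2 - 1376*l + 1280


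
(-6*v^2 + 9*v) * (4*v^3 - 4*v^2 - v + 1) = -24*v^5 + 60*v^4 - 30*v^3 - 15*v^2 + 9*v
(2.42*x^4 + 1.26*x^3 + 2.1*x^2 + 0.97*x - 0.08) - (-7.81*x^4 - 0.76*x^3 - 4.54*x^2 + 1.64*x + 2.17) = 10.23*x^4 + 2.02*x^3 + 6.64*x^2 - 0.67*x - 2.25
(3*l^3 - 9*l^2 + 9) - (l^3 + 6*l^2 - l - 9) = 2*l^3 - 15*l^2 + l + 18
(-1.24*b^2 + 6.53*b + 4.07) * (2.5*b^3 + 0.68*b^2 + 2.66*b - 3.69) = -3.1*b^5 + 15.4818*b^4 + 11.317*b^3 + 24.713*b^2 - 13.2695*b - 15.0183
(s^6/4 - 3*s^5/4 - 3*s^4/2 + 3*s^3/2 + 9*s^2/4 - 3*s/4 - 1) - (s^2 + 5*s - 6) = s^6/4 - 3*s^5/4 - 3*s^4/2 + 3*s^3/2 + 5*s^2/4 - 23*s/4 + 5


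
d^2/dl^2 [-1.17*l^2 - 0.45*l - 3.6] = -2.34000000000000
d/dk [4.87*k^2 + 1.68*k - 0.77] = 9.74*k + 1.68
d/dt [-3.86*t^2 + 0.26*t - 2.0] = 0.26 - 7.72*t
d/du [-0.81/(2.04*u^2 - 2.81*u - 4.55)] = (3.3048*u - 2.2761)/(-2.04*u^2 + 2.81*u + 4.55)^2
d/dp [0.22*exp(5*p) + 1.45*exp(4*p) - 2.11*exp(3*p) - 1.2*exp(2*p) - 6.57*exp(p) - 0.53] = (1.1*exp(4*p) + 5.8*exp(3*p) - 6.33*exp(2*p) - 2.4*exp(p) - 6.57)*exp(p)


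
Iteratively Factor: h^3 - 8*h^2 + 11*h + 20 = (h - 4)*(h^2 - 4*h - 5) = (h - 4)*(h + 1)*(h - 5)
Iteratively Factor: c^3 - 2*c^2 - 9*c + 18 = (c - 3)*(c^2 + c - 6) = (c - 3)*(c - 2)*(c + 3)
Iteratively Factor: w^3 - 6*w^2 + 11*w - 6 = (w - 3)*(w^2 - 3*w + 2) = (w - 3)*(w - 1)*(w - 2)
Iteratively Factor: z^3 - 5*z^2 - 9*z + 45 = (z + 3)*(z^2 - 8*z + 15) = (z - 5)*(z + 3)*(z - 3)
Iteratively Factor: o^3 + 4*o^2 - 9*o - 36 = (o + 4)*(o^2 - 9) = (o - 3)*(o + 4)*(o + 3)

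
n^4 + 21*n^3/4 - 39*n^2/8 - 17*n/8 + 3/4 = (n - 1)*(n - 1/4)*(n + 1/2)*(n + 6)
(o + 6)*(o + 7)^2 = o^3 + 20*o^2 + 133*o + 294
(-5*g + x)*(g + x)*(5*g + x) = -25*g^3 - 25*g^2*x + g*x^2 + x^3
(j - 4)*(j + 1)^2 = j^3 - 2*j^2 - 7*j - 4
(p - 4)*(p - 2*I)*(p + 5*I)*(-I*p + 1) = -I*p^4 + 4*p^3 + 4*I*p^3 - 16*p^2 - 7*I*p^2 + 10*p + 28*I*p - 40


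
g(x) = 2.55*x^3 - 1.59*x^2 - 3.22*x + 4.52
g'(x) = 7.65*x^2 - 3.18*x - 3.22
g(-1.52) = -3.21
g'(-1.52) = 19.29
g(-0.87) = 4.44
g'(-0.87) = 5.34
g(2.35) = 21.27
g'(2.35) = 31.55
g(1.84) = 9.10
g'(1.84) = 16.83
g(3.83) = 112.13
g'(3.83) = 96.82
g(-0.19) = 5.06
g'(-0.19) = -2.34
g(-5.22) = -384.70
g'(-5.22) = 221.83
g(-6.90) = -886.66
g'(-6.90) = 382.94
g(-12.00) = -4592.20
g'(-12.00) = 1136.54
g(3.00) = 49.40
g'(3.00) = 56.09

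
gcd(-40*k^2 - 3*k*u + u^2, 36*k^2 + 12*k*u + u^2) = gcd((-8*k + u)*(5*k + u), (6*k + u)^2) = 1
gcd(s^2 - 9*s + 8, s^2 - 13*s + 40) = s - 8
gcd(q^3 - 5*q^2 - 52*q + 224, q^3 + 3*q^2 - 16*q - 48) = q - 4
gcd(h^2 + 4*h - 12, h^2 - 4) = h - 2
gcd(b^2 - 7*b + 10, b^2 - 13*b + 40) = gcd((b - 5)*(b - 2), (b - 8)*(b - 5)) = b - 5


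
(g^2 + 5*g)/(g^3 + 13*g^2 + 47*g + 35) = g/(g^2 + 8*g + 7)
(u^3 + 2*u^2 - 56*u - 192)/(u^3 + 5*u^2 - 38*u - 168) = (u^2 - 2*u - 48)/(u^2 + u - 42)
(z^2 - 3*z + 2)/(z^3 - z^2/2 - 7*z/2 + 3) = 2*(z - 2)/(2*z^2 + z - 6)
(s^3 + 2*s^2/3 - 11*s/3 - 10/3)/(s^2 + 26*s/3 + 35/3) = (s^2 - s - 2)/(s + 7)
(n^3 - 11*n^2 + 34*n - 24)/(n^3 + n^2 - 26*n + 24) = (n - 6)/(n + 6)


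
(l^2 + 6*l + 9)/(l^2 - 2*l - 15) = (l + 3)/(l - 5)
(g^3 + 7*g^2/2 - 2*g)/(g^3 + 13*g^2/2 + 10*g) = (2*g - 1)/(2*g + 5)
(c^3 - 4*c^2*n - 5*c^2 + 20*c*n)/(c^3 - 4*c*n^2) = (c^2 - 4*c*n - 5*c + 20*n)/(c^2 - 4*n^2)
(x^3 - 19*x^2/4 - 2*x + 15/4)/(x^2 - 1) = (4*x^2 - 23*x + 15)/(4*(x - 1))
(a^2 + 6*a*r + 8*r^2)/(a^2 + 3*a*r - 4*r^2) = (-a - 2*r)/(-a + r)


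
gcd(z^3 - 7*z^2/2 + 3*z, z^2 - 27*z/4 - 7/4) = 1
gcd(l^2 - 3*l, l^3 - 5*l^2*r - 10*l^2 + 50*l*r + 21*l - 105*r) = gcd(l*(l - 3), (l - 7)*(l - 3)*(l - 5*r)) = l - 3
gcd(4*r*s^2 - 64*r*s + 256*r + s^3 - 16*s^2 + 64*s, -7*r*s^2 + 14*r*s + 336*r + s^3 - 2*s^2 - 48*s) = s - 8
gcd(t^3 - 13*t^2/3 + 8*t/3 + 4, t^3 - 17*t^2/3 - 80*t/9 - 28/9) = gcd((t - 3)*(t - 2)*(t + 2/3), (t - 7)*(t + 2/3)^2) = t + 2/3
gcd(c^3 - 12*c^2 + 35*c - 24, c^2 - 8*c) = c - 8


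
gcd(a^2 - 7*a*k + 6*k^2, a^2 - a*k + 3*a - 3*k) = a - k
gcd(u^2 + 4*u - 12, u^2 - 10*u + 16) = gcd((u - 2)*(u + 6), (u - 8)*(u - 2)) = u - 2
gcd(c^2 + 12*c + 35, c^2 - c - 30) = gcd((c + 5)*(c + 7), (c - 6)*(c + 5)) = c + 5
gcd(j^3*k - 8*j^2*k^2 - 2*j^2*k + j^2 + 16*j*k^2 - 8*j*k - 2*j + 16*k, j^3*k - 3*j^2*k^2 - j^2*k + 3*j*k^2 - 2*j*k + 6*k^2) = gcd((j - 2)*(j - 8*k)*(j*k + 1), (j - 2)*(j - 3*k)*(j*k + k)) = j - 2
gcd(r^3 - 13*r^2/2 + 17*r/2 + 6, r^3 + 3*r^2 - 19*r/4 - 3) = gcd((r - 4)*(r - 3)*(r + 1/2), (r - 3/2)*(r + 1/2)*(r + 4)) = r + 1/2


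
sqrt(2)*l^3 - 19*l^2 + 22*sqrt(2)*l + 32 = (l - 8*sqrt(2))*(l - 2*sqrt(2))*(sqrt(2)*l + 1)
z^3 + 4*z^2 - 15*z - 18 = (z - 3)*(z + 1)*(z + 6)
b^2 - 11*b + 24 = (b - 8)*(b - 3)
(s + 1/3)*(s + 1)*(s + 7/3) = s^3 + 11*s^2/3 + 31*s/9 + 7/9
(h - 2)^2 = h^2 - 4*h + 4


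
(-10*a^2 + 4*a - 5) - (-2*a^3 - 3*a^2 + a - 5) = 2*a^3 - 7*a^2 + 3*a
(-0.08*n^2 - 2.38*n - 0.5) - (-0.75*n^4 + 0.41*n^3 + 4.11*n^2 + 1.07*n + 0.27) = 0.75*n^4 - 0.41*n^3 - 4.19*n^2 - 3.45*n - 0.77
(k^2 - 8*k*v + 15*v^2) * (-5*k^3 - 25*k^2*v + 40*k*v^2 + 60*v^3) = -5*k^5 + 15*k^4*v + 165*k^3*v^2 - 635*k^2*v^3 + 120*k*v^4 + 900*v^5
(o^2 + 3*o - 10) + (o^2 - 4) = 2*o^2 + 3*o - 14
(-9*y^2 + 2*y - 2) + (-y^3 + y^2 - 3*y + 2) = -y^3 - 8*y^2 - y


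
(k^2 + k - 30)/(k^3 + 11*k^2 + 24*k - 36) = (k - 5)/(k^2 + 5*k - 6)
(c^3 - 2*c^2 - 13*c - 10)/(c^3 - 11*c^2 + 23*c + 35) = (c + 2)/(c - 7)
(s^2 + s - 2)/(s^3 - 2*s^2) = (s^2 + s - 2)/(s^2*(s - 2))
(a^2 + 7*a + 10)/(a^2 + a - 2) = (a + 5)/(a - 1)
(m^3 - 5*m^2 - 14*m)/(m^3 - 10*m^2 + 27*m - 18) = m*(m^2 - 5*m - 14)/(m^3 - 10*m^2 + 27*m - 18)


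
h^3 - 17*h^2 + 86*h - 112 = (h - 8)*(h - 7)*(h - 2)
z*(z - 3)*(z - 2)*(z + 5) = z^4 - 19*z^2 + 30*z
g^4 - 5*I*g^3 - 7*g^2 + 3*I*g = g*(g - 3*I)*(g - I)^2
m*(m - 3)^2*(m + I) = m^4 - 6*m^3 + I*m^3 + 9*m^2 - 6*I*m^2 + 9*I*m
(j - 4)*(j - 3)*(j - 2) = j^3 - 9*j^2 + 26*j - 24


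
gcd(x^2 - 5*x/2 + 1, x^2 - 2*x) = x - 2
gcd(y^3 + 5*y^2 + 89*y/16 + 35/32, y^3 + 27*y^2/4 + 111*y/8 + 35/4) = y^2 + 19*y/4 + 35/8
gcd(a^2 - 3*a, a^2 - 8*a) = a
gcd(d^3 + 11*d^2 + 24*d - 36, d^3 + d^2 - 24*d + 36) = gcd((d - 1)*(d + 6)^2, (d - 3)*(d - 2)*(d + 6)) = d + 6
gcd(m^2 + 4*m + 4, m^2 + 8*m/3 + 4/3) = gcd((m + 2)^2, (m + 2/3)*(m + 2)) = m + 2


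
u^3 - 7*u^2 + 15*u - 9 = (u - 3)^2*(u - 1)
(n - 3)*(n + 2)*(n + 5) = n^3 + 4*n^2 - 11*n - 30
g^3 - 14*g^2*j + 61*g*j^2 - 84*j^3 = (g - 7*j)*(g - 4*j)*(g - 3*j)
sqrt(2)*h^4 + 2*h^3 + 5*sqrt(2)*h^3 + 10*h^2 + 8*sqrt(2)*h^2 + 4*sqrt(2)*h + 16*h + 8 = (h + 2)^2*(h + sqrt(2))*(sqrt(2)*h + sqrt(2))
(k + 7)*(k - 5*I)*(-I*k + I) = -I*k^3 - 5*k^2 - 6*I*k^2 - 30*k + 7*I*k + 35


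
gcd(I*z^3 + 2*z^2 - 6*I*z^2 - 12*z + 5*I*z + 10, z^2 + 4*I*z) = 1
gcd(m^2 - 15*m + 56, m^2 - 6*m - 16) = m - 8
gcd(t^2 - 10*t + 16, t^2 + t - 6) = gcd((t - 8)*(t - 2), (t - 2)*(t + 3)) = t - 2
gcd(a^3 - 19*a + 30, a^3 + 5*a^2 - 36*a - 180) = a + 5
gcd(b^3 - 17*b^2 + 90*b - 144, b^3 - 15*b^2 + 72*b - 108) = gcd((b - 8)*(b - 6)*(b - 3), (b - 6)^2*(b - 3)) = b^2 - 9*b + 18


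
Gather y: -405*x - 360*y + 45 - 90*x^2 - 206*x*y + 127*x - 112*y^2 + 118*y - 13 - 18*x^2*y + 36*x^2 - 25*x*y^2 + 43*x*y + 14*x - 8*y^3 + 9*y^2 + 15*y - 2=-54*x^2 - 264*x - 8*y^3 + y^2*(-25*x - 103) + y*(-18*x^2 - 163*x - 227) + 30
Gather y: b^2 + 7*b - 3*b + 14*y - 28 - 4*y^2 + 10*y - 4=b^2 + 4*b - 4*y^2 + 24*y - 32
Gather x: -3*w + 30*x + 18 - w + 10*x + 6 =-4*w + 40*x + 24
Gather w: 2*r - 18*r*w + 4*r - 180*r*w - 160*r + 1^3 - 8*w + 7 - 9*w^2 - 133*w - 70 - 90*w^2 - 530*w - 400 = -154*r - 99*w^2 + w*(-198*r - 671) - 462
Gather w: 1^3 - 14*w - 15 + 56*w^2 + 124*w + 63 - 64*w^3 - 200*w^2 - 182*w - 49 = -64*w^3 - 144*w^2 - 72*w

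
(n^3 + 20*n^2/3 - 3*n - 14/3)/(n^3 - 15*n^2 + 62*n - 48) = (3*n^2 + 23*n + 14)/(3*(n^2 - 14*n + 48))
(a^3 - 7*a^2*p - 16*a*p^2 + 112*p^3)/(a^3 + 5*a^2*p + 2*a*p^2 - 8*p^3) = (-a^2 + 11*a*p - 28*p^2)/(-a^2 - a*p + 2*p^2)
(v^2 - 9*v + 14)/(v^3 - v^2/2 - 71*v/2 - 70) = 2*(v - 2)/(2*v^2 + 13*v + 20)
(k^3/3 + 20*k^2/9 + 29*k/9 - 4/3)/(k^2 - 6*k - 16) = (-3*k^3 - 20*k^2 - 29*k + 12)/(9*(-k^2 + 6*k + 16))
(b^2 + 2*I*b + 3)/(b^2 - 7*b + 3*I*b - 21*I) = (b - I)/(b - 7)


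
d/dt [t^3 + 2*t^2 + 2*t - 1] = 3*t^2 + 4*t + 2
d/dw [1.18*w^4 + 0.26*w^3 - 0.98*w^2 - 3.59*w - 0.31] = 4.72*w^3 + 0.78*w^2 - 1.96*w - 3.59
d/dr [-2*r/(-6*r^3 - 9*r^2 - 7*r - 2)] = 2*(-12*r^3 - 9*r^2 + 2)/(36*r^6 + 108*r^5 + 165*r^4 + 150*r^3 + 85*r^2 + 28*r + 4)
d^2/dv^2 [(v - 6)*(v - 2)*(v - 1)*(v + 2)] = 12*v^2 - 42*v + 4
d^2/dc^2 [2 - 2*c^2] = -4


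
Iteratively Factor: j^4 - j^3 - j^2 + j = (j)*(j^3 - j^2 - j + 1) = j*(j + 1)*(j^2 - 2*j + 1) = j*(j - 1)*(j + 1)*(j - 1)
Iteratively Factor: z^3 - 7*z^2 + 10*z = (z - 2)*(z^2 - 5*z) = (z - 5)*(z - 2)*(z)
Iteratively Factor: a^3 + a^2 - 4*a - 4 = (a - 2)*(a^2 + 3*a + 2) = (a - 2)*(a + 2)*(a + 1)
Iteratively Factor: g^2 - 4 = (g + 2)*(g - 2)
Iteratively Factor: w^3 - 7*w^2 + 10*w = (w)*(w^2 - 7*w + 10) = w*(w - 5)*(w - 2)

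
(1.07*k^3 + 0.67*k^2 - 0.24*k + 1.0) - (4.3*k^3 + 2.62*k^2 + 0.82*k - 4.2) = -3.23*k^3 - 1.95*k^2 - 1.06*k + 5.2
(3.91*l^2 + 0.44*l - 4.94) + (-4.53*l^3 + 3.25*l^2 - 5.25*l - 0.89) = -4.53*l^3 + 7.16*l^2 - 4.81*l - 5.83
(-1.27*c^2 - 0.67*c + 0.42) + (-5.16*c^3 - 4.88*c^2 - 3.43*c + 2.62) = -5.16*c^3 - 6.15*c^2 - 4.1*c + 3.04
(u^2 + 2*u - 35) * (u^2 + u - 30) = u^4 + 3*u^3 - 63*u^2 - 95*u + 1050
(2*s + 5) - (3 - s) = 3*s + 2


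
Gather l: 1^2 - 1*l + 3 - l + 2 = 6 - 2*l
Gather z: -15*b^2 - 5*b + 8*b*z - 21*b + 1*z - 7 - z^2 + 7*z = -15*b^2 - 26*b - z^2 + z*(8*b + 8) - 7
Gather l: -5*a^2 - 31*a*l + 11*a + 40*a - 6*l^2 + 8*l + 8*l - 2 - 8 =-5*a^2 + 51*a - 6*l^2 + l*(16 - 31*a) - 10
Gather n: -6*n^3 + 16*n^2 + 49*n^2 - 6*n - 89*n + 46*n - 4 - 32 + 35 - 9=-6*n^3 + 65*n^2 - 49*n - 10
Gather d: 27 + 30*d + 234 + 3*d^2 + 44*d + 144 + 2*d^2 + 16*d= 5*d^2 + 90*d + 405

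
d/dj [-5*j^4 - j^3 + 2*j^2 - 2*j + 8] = -20*j^3 - 3*j^2 + 4*j - 2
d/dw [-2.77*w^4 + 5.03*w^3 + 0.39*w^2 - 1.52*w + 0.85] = -11.08*w^3 + 15.09*w^2 + 0.78*w - 1.52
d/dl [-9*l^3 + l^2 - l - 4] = -27*l^2 + 2*l - 1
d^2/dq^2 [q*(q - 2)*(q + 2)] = 6*q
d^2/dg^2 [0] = 0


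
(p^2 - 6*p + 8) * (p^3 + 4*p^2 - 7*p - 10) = p^5 - 2*p^4 - 23*p^3 + 64*p^2 + 4*p - 80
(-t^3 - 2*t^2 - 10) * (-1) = t^3 + 2*t^2 + 10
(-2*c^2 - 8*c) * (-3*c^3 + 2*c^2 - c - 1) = 6*c^5 + 20*c^4 - 14*c^3 + 10*c^2 + 8*c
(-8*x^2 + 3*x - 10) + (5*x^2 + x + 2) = -3*x^2 + 4*x - 8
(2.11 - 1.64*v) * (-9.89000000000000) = 16.2196*v - 20.8679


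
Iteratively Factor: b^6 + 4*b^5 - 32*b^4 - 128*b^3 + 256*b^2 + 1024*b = (b + 4)*(b^5 - 32*b^3 + 256*b) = (b + 4)^2*(b^4 - 4*b^3 - 16*b^2 + 64*b) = b*(b + 4)^2*(b^3 - 4*b^2 - 16*b + 64) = b*(b + 4)^3*(b^2 - 8*b + 16) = b*(b - 4)*(b + 4)^3*(b - 4)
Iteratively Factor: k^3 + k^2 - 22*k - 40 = (k + 4)*(k^2 - 3*k - 10) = (k + 2)*(k + 4)*(k - 5)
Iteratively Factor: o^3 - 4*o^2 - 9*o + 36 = (o - 3)*(o^2 - o - 12) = (o - 3)*(o + 3)*(o - 4)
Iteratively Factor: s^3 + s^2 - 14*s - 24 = (s + 2)*(s^2 - s - 12) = (s - 4)*(s + 2)*(s + 3)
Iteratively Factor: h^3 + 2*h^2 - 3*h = (h + 3)*(h^2 - h) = (h - 1)*(h + 3)*(h)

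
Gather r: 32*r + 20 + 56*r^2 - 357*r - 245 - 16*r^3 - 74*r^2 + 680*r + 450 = -16*r^3 - 18*r^2 + 355*r + 225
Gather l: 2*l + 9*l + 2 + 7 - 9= 11*l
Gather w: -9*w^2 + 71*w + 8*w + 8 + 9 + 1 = -9*w^2 + 79*w + 18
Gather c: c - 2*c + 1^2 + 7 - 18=-c - 10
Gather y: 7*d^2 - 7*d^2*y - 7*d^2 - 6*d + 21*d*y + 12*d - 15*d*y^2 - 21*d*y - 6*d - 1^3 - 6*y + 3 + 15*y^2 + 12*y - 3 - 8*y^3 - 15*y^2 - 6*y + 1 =-7*d^2*y - 15*d*y^2 - 8*y^3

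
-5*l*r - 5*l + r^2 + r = (-5*l + r)*(r + 1)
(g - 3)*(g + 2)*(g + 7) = g^3 + 6*g^2 - 13*g - 42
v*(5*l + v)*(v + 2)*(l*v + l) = 5*l^2*v^3 + 15*l^2*v^2 + 10*l^2*v + l*v^4 + 3*l*v^3 + 2*l*v^2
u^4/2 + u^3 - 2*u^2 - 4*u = u*(u/2 + 1)*(u - 2)*(u + 2)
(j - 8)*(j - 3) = j^2 - 11*j + 24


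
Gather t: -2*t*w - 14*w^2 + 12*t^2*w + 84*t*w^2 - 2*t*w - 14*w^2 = 12*t^2*w + t*(84*w^2 - 4*w) - 28*w^2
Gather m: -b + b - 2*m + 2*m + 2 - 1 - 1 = 0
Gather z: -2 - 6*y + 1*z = -6*y + z - 2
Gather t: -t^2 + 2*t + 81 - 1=-t^2 + 2*t + 80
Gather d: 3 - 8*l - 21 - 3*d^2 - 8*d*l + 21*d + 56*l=-3*d^2 + d*(21 - 8*l) + 48*l - 18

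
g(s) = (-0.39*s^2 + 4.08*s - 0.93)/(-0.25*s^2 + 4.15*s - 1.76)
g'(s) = (4.08 - 0.78*s)/(-0.25*s^2 + 4.15*s - 1.76) + (0.5*s - 4.15)*(-0.39*s^2 + 4.08*s - 0.93)/(-0.25*s^2 + 4.15*s - 1.76)^2 = (-0.5985*s^2 + 0.907800000000002*s - 3.3213)/(0.0625*s^4 - 2.075*s^3 + 18.1025*s^2 - 14.608*s + 3.0976)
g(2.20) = 1.00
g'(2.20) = -0.11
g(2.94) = 0.93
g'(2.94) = -0.08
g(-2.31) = 0.98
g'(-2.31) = -0.05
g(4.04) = 0.84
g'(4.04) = -0.08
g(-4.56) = 1.07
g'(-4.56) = -0.03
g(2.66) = 0.95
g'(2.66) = -0.09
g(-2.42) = 0.99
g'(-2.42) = -0.05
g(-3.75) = 1.04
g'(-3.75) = -0.03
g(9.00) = 0.27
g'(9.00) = -0.19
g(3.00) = 0.92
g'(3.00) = -0.08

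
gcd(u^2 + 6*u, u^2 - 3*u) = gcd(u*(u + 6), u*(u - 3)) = u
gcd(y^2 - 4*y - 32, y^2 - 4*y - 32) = y^2 - 4*y - 32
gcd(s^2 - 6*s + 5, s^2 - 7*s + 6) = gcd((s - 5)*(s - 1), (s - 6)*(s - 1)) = s - 1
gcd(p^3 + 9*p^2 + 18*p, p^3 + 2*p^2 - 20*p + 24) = p + 6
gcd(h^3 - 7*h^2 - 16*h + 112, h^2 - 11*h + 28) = h^2 - 11*h + 28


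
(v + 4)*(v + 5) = v^2 + 9*v + 20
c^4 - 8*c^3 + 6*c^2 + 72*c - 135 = (c - 5)*(c - 3)^2*(c + 3)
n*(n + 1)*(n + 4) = n^3 + 5*n^2 + 4*n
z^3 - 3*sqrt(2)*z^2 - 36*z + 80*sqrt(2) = (z - 5*sqrt(2))*(z - 2*sqrt(2))*(z + 4*sqrt(2))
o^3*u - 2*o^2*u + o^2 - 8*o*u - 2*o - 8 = (o - 4)*(o + 2)*(o*u + 1)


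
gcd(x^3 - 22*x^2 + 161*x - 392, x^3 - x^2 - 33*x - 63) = x - 7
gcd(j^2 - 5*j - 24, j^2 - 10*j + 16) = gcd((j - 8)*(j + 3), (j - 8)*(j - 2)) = j - 8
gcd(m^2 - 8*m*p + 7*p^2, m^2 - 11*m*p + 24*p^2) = 1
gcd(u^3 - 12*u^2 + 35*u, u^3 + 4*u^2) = u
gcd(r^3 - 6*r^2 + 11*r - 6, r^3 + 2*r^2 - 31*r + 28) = r - 1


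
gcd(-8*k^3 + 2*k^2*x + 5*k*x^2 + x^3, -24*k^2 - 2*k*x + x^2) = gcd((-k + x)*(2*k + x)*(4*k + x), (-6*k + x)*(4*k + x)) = 4*k + x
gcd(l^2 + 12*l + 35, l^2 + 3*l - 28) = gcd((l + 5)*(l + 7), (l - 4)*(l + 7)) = l + 7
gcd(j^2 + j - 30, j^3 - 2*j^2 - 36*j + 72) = j + 6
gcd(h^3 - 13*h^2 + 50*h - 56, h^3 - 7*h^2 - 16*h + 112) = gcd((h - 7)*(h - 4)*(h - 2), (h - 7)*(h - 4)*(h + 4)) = h^2 - 11*h + 28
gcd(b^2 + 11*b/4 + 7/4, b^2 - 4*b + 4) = 1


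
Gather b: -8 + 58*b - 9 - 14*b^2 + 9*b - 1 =-14*b^2 + 67*b - 18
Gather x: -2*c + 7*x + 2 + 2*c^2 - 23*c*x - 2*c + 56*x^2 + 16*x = 2*c^2 - 4*c + 56*x^2 + x*(23 - 23*c) + 2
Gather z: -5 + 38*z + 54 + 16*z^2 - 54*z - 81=16*z^2 - 16*z - 32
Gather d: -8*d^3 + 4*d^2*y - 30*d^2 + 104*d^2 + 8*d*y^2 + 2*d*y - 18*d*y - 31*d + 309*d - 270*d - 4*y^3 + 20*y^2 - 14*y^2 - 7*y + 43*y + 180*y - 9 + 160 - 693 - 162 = -8*d^3 + d^2*(4*y + 74) + d*(8*y^2 - 16*y + 8) - 4*y^3 + 6*y^2 + 216*y - 704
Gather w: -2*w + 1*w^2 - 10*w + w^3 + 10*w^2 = w^3 + 11*w^2 - 12*w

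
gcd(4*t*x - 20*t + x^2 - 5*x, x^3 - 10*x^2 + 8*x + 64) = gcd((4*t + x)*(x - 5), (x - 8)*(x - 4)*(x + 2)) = 1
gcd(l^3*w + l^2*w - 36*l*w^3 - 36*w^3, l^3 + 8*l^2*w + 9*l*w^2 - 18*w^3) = l + 6*w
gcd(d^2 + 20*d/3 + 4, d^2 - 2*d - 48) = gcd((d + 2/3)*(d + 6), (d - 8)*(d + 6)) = d + 6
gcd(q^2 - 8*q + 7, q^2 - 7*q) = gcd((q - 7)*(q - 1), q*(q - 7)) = q - 7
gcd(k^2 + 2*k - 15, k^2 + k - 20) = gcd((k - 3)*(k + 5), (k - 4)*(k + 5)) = k + 5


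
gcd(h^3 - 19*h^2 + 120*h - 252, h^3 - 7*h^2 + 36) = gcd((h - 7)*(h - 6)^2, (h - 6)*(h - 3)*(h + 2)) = h - 6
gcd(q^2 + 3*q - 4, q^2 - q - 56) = 1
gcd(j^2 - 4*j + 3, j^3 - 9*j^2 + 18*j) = j - 3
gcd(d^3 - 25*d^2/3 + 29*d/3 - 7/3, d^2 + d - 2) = d - 1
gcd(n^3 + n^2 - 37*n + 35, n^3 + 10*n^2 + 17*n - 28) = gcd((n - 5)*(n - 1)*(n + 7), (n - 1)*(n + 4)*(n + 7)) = n^2 + 6*n - 7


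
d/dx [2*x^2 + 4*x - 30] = 4*x + 4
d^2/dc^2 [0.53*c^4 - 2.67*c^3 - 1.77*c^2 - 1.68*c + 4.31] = 6.36*c^2 - 16.02*c - 3.54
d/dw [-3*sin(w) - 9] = -3*cos(w)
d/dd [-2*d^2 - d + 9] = -4*d - 1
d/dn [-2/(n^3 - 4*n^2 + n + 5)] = 2*(3*n^2 - 8*n + 1)/(n^3 - 4*n^2 + n + 5)^2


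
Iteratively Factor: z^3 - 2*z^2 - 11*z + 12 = (z + 3)*(z^2 - 5*z + 4) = (z - 4)*(z + 3)*(z - 1)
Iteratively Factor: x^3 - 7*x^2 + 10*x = (x)*(x^2 - 7*x + 10) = x*(x - 5)*(x - 2)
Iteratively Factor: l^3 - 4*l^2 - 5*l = (l)*(l^2 - 4*l - 5) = l*(l - 5)*(l + 1)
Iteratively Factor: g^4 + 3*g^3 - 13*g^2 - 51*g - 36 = (g - 4)*(g^3 + 7*g^2 + 15*g + 9) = (g - 4)*(g + 1)*(g^2 + 6*g + 9) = (g - 4)*(g + 1)*(g + 3)*(g + 3)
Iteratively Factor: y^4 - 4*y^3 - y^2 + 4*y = (y)*(y^3 - 4*y^2 - y + 4) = y*(y + 1)*(y^2 - 5*y + 4) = y*(y - 1)*(y + 1)*(y - 4)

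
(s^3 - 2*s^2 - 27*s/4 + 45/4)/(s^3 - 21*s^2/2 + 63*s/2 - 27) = (s + 5/2)/(s - 6)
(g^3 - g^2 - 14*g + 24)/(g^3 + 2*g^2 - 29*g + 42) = (g + 4)/(g + 7)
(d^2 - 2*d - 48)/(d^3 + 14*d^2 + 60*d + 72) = (d - 8)/(d^2 + 8*d + 12)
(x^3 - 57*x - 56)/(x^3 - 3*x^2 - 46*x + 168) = (x^2 - 7*x - 8)/(x^2 - 10*x + 24)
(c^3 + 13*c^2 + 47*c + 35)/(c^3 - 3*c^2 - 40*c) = (c^2 + 8*c + 7)/(c*(c - 8))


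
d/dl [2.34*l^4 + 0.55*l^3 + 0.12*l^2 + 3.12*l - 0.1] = 9.36*l^3 + 1.65*l^2 + 0.24*l + 3.12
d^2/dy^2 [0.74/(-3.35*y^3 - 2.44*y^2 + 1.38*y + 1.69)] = ((14.874*y + 3.6112)*(3.35*y^3 + 2.44*y^2 - 1.38*y - 1.69) - 0.74*(10.05*y^2 + 4.88*y - 1.38)*(20.1*y^2 + 9.76*y - 2.76))/(3.35*y^3 + 2.44*y^2 - 1.38*y - 1.69)^3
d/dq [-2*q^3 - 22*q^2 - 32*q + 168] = -6*q^2 - 44*q - 32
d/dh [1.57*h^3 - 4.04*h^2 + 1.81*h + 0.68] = 4.71*h^2 - 8.08*h + 1.81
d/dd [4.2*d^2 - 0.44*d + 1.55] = 8.4*d - 0.44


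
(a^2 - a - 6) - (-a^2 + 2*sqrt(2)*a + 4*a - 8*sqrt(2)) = 2*a^2 - 5*a - 2*sqrt(2)*a - 6 + 8*sqrt(2)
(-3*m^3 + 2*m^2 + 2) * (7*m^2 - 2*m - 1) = -21*m^5 + 20*m^4 - m^3 + 12*m^2 - 4*m - 2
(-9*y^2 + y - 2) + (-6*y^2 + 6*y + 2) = -15*y^2 + 7*y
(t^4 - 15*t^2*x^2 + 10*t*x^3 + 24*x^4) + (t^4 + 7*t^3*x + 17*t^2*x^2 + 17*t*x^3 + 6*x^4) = 2*t^4 + 7*t^3*x + 2*t^2*x^2 + 27*t*x^3 + 30*x^4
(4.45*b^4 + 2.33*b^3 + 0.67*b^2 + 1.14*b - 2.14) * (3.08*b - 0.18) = 13.706*b^5 + 6.3754*b^4 + 1.6442*b^3 + 3.3906*b^2 - 6.7964*b + 0.3852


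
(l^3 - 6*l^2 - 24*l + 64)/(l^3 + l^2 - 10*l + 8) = (l - 8)/(l - 1)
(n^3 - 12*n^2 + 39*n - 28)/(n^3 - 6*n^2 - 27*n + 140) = (n - 1)/(n + 5)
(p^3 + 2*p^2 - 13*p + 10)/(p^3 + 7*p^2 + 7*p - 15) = (p - 2)/(p + 3)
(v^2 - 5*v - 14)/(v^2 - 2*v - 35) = (v + 2)/(v + 5)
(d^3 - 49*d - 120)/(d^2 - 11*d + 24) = (d^2 + 8*d + 15)/(d - 3)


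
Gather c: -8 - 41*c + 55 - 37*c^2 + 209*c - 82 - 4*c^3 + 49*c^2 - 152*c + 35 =-4*c^3 + 12*c^2 + 16*c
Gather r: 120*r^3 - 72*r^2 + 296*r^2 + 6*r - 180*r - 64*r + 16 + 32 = 120*r^3 + 224*r^2 - 238*r + 48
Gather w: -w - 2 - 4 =-w - 6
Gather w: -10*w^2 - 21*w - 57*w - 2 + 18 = -10*w^2 - 78*w + 16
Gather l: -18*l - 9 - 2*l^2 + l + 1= -2*l^2 - 17*l - 8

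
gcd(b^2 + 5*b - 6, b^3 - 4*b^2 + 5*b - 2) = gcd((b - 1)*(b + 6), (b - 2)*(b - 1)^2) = b - 1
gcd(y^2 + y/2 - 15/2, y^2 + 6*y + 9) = y + 3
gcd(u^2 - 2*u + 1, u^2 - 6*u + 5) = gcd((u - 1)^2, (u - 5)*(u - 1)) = u - 1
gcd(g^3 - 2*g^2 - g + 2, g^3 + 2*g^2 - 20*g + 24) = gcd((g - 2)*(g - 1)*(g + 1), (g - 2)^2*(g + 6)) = g - 2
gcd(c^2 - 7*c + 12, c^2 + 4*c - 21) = c - 3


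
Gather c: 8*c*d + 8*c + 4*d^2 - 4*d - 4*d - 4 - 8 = c*(8*d + 8) + 4*d^2 - 8*d - 12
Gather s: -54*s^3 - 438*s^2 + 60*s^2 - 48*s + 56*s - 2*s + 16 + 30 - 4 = -54*s^3 - 378*s^2 + 6*s + 42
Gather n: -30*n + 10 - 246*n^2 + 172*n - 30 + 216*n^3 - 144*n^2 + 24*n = 216*n^3 - 390*n^2 + 166*n - 20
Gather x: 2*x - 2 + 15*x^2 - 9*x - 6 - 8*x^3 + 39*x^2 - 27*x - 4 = -8*x^3 + 54*x^2 - 34*x - 12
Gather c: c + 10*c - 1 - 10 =11*c - 11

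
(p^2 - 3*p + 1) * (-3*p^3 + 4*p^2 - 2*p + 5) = -3*p^5 + 13*p^4 - 17*p^3 + 15*p^2 - 17*p + 5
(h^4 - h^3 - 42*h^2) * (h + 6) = h^5 + 5*h^4 - 48*h^3 - 252*h^2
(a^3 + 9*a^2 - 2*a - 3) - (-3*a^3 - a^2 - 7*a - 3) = 4*a^3 + 10*a^2 + 5*a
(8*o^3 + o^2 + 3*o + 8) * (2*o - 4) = 16*o^4 - 30*o^3 + 2*o^2 + 4*o - 32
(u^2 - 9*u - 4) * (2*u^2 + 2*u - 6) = 2*u^4 - 16*u^3 - 32*u^2 + 46*u + 24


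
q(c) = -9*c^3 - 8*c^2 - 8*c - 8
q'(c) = -27*c^2 - 16*c - 8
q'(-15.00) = -5843.00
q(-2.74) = 139.00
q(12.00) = -16808.00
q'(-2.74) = -166.87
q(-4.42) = 648.23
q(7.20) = -3839.55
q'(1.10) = -58.27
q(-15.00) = 28687.00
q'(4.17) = -544.22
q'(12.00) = -4088.00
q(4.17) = -833.08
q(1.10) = -38.46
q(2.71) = -267.56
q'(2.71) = -249.65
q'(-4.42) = -464.76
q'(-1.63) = -53.66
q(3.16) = -397.16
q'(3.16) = -328.17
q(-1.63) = 22.76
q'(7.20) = -1522.88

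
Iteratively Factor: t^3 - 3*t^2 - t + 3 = (t - 1)*(t^2 - 2*t - 3) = (t - 1)*(t + 1)*(t - 3)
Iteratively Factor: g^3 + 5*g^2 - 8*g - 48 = (g + 4)*(g^2 + g - 12) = (g + 4)^2*(g - 3)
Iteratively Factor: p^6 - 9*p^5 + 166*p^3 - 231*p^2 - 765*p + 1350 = (p - 2)*(p^5 - 7*p^4 - 14*p^3 + 138*p^2 + 45*p - 675) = (p - 3)*(p - 2)*(p^4 - 4*p^3 - 26*p^2 + 60*p + 225) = (p - 5)*(p - 3)*(p - 2)*(p^3 + p^2 - 21*p - 45) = (p - 5)*(p - 3)*(p - 2)*(p + 3)*(p^2 - 2*p - 15) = (p - 5)^2*(p - 3)*(p - 2)*(p + 3)*(p + 3)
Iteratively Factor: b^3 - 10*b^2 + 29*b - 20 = (b - 4)*(b^2 - 6*b + 5) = (b - 4)*(b - 1)*(b - 5)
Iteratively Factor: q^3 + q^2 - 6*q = (q)*(q^2 + q - 6) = q*(q - 2)*(q + 3)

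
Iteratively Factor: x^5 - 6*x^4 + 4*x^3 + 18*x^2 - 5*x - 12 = (x - 3)*(x^4 - 3*x^3 - 5*x^2 + 3*x + 4) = (x - 3)*(x + 1)*(x^3 - 4*x^2 - x + 4) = (x - 3)*(x + 1)^2*(x^2 - 5*x + 4) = (x - 3)*(x - 1)*(x + 1)^2*(x - 4)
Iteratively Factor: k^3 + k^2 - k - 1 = (k - 1)*(k^2 + 2*k + 1) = (k - 1)*(k + 1)*(k + 1)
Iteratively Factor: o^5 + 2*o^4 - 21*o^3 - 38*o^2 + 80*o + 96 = (o + 4)*(o^4 - 2*o^3 - 13*o^2 + 14*o + 24) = (o + 1)*(o + 4)*(o^3 - 3*o^2 - 10*o + 24) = (o - 2)*(o + 1)*(o + 4)*(o^2 - o - 12) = (o - 4)*(o - 2)*(o + 1)*(o + 4)*(o + 3)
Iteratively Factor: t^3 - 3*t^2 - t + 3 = (t + 1)*(t^2 - 4*t + 3) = (t - 3)*(t + 1)*(t - 1)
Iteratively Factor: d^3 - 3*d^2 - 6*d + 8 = (d + 2)*(d^2 - 5*d + 4) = (d - 4)*(d + 2)*(d - 1)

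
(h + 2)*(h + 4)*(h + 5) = h^3 + 11*h^2 + 38*h + 40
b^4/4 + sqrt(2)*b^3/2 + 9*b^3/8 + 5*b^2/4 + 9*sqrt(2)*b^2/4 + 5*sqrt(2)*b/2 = b*(b/2 + 1)*(b/2 + sqrt(2))*(b + 5/2)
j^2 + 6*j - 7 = (j - 1)*(j + 7)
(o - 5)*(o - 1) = o^2 - 6*o + 5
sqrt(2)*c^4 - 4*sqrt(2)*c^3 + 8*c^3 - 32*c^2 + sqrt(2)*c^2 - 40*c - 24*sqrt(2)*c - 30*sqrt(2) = (c - 5)*(c + sqrt(2))*(c + 3*sqrt(2))*(sqrt(2)*c + sqrt(2))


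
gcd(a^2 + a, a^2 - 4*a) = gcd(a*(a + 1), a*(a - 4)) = a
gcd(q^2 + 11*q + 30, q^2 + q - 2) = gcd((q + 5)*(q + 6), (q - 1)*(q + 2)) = 1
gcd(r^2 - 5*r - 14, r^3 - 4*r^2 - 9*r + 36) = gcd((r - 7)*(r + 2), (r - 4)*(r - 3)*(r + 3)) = 1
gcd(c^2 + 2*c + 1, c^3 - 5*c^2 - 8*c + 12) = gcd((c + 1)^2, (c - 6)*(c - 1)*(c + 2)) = 1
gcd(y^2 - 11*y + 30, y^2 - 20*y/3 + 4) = y - 6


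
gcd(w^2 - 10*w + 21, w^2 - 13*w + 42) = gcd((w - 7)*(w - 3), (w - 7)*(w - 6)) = w - 7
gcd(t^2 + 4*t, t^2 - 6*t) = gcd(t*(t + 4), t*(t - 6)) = t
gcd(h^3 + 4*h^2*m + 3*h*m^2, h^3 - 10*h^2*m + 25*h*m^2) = h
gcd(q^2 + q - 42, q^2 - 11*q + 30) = q - 6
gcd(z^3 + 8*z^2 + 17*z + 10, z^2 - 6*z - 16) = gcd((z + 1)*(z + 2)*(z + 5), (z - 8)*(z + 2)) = z + 2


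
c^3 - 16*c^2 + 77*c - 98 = (c - 7)^2*(c - 2)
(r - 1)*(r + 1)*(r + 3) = r^3 + 3*r^2 - r - 3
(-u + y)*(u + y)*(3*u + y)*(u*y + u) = -3*u^4*y - 3*u^4 - u^3*y^2 - u^3*y + 3*u^2*y^3 + 3*u^2*y^2 + u*y^4 + u*y^3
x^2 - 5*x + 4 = (x - 4)*(x - 1)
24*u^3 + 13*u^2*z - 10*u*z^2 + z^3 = (-8*u + z)*(-3*u + z)*(u + z)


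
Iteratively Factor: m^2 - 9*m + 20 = (m - 5)*(m - 4)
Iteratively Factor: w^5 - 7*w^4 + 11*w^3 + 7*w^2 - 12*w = (w + 1)*(w^4 - 8*w^3 + 19*w^2 - 12*w) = (w - 1)*(w + 1)*(w^3 - 7*w^2 + 12*w) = (w - 3)*(w - 1)*(w + 1)*(w^2 - 4*w) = w*(w - 3)*(w - 1)*(w + 1)*(w - 4)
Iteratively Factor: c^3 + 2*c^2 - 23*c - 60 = (c - 5)*(c^2 + 7*c + 12) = (c - 5)*(c + 4)*(c + 3)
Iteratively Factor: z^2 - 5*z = (z)*(z - 5)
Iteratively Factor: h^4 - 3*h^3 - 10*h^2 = (h)*(h^3 - 3*h^2 - 10*h) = h*(h - 5)*(h^2 + 2*h) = h*(h - 5)*(h + 2)*(h)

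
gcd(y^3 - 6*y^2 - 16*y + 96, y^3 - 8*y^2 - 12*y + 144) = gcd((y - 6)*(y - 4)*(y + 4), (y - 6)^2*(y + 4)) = y^2 - 2*y - 24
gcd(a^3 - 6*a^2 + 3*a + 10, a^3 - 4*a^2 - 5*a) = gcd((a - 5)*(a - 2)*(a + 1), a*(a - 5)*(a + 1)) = a^2 - 4*a - 5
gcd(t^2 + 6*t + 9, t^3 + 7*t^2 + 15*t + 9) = t^2 + 6*t + 9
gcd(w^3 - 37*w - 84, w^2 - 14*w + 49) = w - 7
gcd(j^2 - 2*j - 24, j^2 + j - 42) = j - 6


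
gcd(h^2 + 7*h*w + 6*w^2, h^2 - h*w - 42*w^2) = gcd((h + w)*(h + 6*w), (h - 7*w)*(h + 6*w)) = h + 6*w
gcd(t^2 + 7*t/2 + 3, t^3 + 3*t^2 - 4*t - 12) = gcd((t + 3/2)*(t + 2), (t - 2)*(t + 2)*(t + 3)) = t + 2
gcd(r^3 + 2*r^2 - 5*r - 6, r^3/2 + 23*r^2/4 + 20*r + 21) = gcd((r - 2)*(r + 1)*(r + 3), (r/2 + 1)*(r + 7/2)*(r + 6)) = 1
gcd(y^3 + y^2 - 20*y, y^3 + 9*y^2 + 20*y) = y^2 + 5*y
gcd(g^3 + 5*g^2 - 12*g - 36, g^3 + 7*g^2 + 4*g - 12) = g^2 + 8*g + 12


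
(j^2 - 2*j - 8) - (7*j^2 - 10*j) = -6*j^2 + 8*j - 8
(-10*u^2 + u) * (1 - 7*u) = 70*u^3 - 17*u^2 + u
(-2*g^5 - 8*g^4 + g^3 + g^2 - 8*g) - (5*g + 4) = -2*g^5 - 8*g^4 + g^3 + g^2 - 13*g - 4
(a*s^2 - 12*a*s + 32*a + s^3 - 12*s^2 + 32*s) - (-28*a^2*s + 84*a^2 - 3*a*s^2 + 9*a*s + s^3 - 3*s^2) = 28*a^2*s - 84*a^2 + 4*a*s^2 - 21*a*s + 32*a - 9*s^2 + 32*s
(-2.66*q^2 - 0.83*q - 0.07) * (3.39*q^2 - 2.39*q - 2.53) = -9.0174*q^4 + 3.5437*q^3 + 8.4762*q^2 + 2.2672*q + 0.1771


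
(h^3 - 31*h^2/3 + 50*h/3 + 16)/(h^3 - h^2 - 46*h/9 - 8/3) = 3*(h - 8)/(3*h + 4)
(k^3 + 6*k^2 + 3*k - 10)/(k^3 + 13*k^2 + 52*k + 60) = (k - 1)/(k + 6)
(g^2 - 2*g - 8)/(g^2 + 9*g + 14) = (g - 4)/(g + 7)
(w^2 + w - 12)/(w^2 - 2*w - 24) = (w - 3)/(w - 6)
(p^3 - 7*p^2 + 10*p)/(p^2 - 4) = p*(p - 5)/(p + 2)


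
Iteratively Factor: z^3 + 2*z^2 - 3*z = (z)*(z^2 + 2*z - 3) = z*(z + 3)*(z - 1)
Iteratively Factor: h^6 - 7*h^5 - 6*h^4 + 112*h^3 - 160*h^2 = (h)*(h^5 - 7*h^4 - 6*h^3 + 112*h^2 - 160*h) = h*(h - 5)*(h^4 - 2*h^3 - 16*h^2 + 32*h) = h^2*(h - 5)*(h^3 - 2*h^2 - 16*h + 32) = h^2*(h - 5)*(h + 4)*(h^2 - 6*h + 8) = h^2*(h - 5)*(h - 2)*(h + 4)*(h - 4)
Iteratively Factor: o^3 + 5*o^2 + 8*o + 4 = (o + 2)*(o^2 + 3*o + 2) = (o + 1)*(o + 2)*(o + 2)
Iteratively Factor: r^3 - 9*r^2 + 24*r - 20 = (r - 2)*(r^2 - 7*r + 10) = (r - 5)*(r - 2)*(r - 2)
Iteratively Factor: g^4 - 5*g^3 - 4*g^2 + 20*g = (g - 5)*(g^3 - 4*g) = (g - 5)*(g - 2)*(g^2 + 2*g) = g*(g - 5)*(g - 2)*(g + 2)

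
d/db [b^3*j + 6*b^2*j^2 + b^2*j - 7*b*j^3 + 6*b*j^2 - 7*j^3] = j*(3*b^2 + 12*b*j + 2*b - 7*j^2 + 6*j)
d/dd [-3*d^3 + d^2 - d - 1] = -9*d^2 + 2*d - 1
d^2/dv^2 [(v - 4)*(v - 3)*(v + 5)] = 6*v - 4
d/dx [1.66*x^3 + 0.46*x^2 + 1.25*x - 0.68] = 4.98*x^2 + 0.92*x + 1.25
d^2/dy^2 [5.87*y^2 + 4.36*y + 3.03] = 11.7400000000000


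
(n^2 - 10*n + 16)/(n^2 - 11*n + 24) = (n - 2)/(n - 3)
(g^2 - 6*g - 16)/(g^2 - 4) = (g - 8)/(g - 2)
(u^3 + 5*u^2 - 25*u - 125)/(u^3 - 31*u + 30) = (u^2 + 10*u + 25)/(u^2 + 5*u - 6)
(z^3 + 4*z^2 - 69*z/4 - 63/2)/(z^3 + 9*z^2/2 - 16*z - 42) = (z + 3/2)/(z + 2)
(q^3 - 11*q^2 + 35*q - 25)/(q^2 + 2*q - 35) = (q^2 - 6*q + 5)/(q + 7)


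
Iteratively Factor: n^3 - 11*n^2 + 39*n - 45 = (n - 3)*(n^2 - 8*n + 15) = (n - 3)^2*(n - 5)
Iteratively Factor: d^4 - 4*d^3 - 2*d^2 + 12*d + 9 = (d - 3)*(d^3 - d^2 - 5*d - 3) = (d - 3)*(d + 1)*(d^2 - 2*d - 3) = (d - 3)^2*(d + 1)*(d + 1)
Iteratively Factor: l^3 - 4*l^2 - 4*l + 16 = (l - 2)*(l^2 - 2*l - 8) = (l - 4)*(l - 2)*(l + 2)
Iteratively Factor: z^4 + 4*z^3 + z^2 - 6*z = (z - 1)*(z^3 + 5*z^2 + 6*z) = (z - 1)*(z + 3)*(z^2 + 2*z) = z*(z - 1)*(z + 3)*(z + 2)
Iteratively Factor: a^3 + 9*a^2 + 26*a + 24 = (a + 4)*(a^2 + 5*a + 6) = (a + 3)*(a + 4)*(a + 2)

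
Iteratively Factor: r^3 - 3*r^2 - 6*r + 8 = (r - 4)*(r^2 + r - 2) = (r - 4)*(r + 2)*(r - 1)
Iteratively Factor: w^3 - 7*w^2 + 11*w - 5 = (w - 1)*(w^2 - 6*w + 5) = (w - 5)*(w - 1)*(w - 1)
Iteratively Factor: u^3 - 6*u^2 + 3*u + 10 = (u + 1)*(u^2 - 7*u + 10) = (u - 2)*(u + 1)*(u - 5)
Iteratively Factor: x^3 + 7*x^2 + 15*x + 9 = (x + 1)*(x^2 + 6*x + 9) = (x + 1)*(x + 3)*(x + 3)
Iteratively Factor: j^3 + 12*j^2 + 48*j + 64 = (j + 4)*(j^2 + 8*j + 16) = (j + 4)^2*(j + 4)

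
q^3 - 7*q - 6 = (q - 3)*(q + 1)*(q + 2)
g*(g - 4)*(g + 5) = g^3 + g^2 - 20*g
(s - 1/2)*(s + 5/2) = s^2 + 2*s - 5/4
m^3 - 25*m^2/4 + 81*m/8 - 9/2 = (m - 4)*(m - 3/2)*(m - 3/4)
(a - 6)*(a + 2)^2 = a^3 - 2*a^2 - 20*a - 24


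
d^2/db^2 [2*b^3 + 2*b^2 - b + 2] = 12*b + 4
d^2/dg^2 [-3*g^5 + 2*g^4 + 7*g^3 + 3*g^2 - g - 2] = -60*g^3 + 24*g^2 + 42*g + 6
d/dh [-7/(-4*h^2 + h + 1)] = 7*(1 - 8*h)/(-4*h^2 + h + 1)^2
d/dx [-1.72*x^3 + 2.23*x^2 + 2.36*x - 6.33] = -5.16*x^2 + 4.46*x + 2.36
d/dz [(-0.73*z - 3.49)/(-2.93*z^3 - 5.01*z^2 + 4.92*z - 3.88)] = (-4.2778*z^3 - 34.3344*z^2 - 34.9698*z + 20.0032)/(8.5849*z^6 + 29.3586*z^5 - 3.7311*z^4 - 26.5616*z^3 + 63.084*z^2 - 38.1792*z + 15.0544)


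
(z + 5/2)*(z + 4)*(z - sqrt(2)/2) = z^3 - sqrt(2)*z^2/2 + 13*z^2/2 - 13*sqrt(2)*z/4 + 10*z - 5*sqrt(2)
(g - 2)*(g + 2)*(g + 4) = g^3 + 4*g^2 - 4*g - 16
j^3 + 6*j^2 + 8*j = j*(j + 2)*(j + 4)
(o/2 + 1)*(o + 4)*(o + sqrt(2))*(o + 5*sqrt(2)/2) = o^4/2 + 7*sqrt(2)*o^3/4 + 3*o^3 + 13*o^2/2 + 21*sqrt(2)*o^2/2 + 15*o + 14*sqrt(2)*o + 20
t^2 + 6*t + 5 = (t + 1)*(t + 5)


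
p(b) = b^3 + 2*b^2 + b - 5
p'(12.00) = 481.00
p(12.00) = 2023.00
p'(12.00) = 481.00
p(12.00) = 2023.00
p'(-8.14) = 167.22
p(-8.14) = -419.97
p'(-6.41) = 98.62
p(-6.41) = -192.61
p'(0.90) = 7.03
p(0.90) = -1.75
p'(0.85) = 6.57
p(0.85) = -2.09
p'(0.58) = 4.33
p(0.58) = -3.55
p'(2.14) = 23.30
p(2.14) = 16.10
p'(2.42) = 28.25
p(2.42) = 23.31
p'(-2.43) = 8.99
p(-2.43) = -9.97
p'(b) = 3*b^2 + 4*b + 1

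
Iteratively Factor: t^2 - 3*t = (t)*(t - 3)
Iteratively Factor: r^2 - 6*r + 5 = (r - 5)*(r - 1)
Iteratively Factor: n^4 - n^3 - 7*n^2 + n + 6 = (n + 2)*(n^3 - 3*n^2 - n + 3) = (n - 3)*(n + 2)*(n^2 - 1) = (n - 3)*(n + 1)*(n + 2)*(n - 1)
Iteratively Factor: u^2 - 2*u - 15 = (u - 5)*(u + 3)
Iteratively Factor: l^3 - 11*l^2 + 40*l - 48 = (l - 4)*(l^2 - 7*l + 12) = (l - 4)^2*(l - 3)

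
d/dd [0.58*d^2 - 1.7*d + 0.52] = 1.16*d - 1.7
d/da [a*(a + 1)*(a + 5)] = 3*a^2 + 12*a + 5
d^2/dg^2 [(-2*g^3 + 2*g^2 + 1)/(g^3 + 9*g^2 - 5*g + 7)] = 20*(2*g^6 - 3*g^5 + 12*g^4 + 14*g^3 + 6*g^2 - 45*g + 6)/(g^9 + 27*g^8 + 228*g^7 + 480*g^6 - 762*g^5 + 2166*g^4 - 1868*g^3 + 1848*g^2 - 735*g + 343)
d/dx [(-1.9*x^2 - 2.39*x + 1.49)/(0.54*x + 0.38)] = (-1.026*x^2 - 1.444*x - 1.7128)/(0.2916*x^2 + 0.4104*x + 0.1444)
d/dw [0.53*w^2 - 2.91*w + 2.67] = 1.06*w - 2.91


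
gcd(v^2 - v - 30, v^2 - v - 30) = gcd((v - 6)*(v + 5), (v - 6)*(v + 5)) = v^2 - v - 30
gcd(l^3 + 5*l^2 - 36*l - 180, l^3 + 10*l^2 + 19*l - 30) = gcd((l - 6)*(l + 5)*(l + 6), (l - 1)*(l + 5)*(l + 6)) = l^2 + 11*l + 30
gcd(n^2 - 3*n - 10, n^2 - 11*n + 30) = n - 5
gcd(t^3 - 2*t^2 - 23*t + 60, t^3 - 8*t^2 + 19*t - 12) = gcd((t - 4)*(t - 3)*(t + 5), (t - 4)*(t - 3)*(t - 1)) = t^2 - 7*t + 12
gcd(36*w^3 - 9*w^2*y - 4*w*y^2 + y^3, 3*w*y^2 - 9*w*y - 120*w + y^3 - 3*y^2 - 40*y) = 3*w + y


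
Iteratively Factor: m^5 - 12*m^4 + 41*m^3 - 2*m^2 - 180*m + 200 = (m - 5)*(m^4 - 7*m^3 + 6*m^2 + 28*m - 40) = (m - 5)*(m + 2)*(m^3 - 9*m^2 + 24*m - 20) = (m - 5)^2*(m + 2)*(m^2 - 4*m + 4) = (m - 5)^2*(m - 2)*(m + 2)*(m - 2)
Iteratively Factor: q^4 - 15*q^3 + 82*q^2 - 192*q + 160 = (q - 4)*(q^3 - 11*q^2 + 38*q - 40) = (q - 4)^2*(q^2 - 7*q + 10) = (q - 4)^2*(q - 2)*(q - 5)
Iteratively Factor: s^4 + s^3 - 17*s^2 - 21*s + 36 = (s - 4)*(s^3 + 5*s^2 + 3*s - 9) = (s - 4)*(s - 1)*(s^2 + 6*s + 9) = (s - 4)*(s - 1)*(s + 3)*(s + 3)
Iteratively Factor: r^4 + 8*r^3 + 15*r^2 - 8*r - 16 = (r - 1)*(r^3 + 9*r^2 + 24*r + 16) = (r - 1)*(r + 4)*(r^2 + 5*r + 4) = (r - 1)*(r + 4)^2*(r + 1)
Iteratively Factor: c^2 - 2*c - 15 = (c + 3)*(c - 5)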